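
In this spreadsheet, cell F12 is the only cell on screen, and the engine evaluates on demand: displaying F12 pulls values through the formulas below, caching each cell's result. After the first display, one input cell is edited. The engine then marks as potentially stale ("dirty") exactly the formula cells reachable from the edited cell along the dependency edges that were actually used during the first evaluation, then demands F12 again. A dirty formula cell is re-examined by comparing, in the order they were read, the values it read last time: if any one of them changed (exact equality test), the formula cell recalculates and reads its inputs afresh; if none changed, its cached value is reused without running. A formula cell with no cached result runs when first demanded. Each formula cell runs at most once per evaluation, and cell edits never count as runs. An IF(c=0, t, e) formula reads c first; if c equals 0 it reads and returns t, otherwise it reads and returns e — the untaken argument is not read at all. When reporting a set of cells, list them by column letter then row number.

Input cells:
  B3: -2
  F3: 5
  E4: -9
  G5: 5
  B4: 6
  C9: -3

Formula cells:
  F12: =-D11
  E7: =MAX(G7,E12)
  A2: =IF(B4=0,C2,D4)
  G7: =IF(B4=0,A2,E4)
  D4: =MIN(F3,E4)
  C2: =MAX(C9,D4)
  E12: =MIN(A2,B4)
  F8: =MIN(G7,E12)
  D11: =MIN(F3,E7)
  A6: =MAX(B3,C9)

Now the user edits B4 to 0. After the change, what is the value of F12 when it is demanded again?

F12 now evaluates to 3.
The important point: the flipped condition pulls in fresh nodes; C2 runs for the first time.

Initial pass — values computed on the first demand:
  D4 = MIN(5, -9) = -9
  A2 = IF(B4=0: B4=6 -> else branch D4) = -9
  E12 = MIN(-9, 6) = -9
  G7 = IF(B4=0: B4=6 -> else branch E4) = -9
  E7 = MAX(-9, -9) = -9
  D11 = MIN(5, -9) = -9
  F12 = -(-9) = 9

Second demand — change propagation:
  C2: newly demanded (no cache) — executes and yields -3.
  A2: re-runs because B4 6->0; new result -3.
  E12: re-runs because A2 -9->-3; B4 6->0; new result -3.
  G7: re-runs because B4 6->0; new result -3.
  E7: re-runs because G7 -9->-3; E12 -9->-3; new result -3.
  D11: re-runs because E7 -9->-3; new result -3.
  F12: re-runs because D11 -9->-3; new result 3.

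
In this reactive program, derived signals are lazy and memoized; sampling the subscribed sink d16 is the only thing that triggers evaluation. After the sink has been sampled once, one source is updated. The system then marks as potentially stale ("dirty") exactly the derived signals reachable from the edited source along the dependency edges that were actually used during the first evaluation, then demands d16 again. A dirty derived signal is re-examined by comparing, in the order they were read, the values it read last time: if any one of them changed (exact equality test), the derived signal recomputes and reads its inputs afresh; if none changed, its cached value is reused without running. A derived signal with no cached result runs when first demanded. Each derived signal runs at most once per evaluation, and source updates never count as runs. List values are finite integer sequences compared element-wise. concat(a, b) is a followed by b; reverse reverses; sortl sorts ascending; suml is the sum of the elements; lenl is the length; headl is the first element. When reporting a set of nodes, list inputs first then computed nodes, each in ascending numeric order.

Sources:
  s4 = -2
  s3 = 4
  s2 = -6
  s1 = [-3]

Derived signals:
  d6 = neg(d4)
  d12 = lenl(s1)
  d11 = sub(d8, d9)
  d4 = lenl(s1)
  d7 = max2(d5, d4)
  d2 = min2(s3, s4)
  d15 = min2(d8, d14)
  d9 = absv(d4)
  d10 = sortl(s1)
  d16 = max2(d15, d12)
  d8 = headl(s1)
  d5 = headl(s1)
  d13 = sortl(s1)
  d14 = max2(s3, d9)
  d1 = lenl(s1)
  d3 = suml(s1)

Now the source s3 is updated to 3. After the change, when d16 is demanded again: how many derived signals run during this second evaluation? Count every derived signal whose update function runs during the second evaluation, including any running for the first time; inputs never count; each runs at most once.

2 derived signals run: d14, d15.
Note the absorption at d15: it re-runs yet its value is the same, leaving the output's value untouched.

First demand of the output computes:
  d4 = lenl([-3]) = 1
  d8 = headl([-3]) = -3
  d9 = absv(1) = 1
  d12 = lenl([-3]) = 1
  d14 = max2(4, 1) = 4
  d15 = min2(-3, 4) = -3
  d16 = max2(-3, 1) = 1

After the edit, cleaning proceeds:
  d14: a read changed (s3 4->3) — executes, giving 3.
  d15: a read changed (d14 4->3) — executes, giving -3 — identical to its old value.
  d16: dirty, but its reads are unchanged (d15 unchanged, d12 unchanged); cached 1 stands.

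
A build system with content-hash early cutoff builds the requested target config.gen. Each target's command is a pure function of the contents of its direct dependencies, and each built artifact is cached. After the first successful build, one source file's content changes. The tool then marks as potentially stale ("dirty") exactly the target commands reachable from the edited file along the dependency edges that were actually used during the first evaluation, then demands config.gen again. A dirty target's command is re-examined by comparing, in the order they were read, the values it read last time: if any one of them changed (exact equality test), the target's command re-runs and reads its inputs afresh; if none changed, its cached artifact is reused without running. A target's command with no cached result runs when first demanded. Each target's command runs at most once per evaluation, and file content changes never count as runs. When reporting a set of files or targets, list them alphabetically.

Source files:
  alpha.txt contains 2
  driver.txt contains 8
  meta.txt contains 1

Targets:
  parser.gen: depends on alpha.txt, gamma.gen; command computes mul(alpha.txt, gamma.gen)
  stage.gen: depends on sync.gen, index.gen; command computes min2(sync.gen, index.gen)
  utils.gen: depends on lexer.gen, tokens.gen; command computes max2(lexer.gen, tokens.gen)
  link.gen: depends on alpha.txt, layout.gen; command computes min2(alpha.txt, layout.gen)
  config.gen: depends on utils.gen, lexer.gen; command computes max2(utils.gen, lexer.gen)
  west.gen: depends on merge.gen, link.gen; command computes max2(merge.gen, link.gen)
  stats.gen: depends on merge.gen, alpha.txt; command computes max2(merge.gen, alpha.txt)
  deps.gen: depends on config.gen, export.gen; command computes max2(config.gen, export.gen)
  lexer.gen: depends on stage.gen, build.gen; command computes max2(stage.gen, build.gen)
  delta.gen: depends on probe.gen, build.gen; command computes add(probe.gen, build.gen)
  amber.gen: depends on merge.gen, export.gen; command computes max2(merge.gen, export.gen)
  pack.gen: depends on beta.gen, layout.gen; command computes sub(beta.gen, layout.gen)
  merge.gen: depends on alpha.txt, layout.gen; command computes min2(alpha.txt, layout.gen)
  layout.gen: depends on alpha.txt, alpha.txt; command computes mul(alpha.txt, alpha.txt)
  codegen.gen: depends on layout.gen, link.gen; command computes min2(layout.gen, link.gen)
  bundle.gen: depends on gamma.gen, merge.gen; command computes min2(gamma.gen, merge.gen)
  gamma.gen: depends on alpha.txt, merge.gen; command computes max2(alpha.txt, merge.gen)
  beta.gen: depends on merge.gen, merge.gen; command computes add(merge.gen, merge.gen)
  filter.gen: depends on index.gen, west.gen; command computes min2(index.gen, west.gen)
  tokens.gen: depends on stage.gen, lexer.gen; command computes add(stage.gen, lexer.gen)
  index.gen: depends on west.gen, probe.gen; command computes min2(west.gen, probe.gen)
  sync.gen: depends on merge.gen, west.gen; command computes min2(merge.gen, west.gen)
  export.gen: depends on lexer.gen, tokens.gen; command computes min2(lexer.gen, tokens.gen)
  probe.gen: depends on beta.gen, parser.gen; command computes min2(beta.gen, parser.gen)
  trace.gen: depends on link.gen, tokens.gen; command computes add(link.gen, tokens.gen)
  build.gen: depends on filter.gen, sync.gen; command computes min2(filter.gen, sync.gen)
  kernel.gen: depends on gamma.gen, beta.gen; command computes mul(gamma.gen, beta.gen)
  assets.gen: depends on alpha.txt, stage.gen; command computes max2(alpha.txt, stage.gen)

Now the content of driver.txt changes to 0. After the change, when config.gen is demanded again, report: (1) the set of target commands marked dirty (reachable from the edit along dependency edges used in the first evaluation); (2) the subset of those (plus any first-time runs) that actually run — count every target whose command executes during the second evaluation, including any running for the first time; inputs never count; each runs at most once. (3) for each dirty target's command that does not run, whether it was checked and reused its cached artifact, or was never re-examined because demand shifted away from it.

Marked dirty: none.
Target commands that run: none — 0 in total.
Every dirty target's command ran.
Key observation: driver.txt is never demanded by the output, so the edit triggers no recomputation at all.

First evaluation (everything demanded from the output):
  layout.gen = mul(2, 2) = 4
  link.gen = min2(2, 4) = 2
  merge.gen = min2(2, 4) = 2
  beta.gen = add(2, 2) = 4
  gamma.gen = max2(2, 2) = 2
  parser.gen = mul(2, 2) = 4
  probe.gen = min2(4, 4) = 4
  west.gen = max2(2, 2) = 2
  index.gen = min2(2, 4) = 2
  filter.gen = min2(2, 2) = 2
  sync.gen = min2(2, 2) = 2
  build.gen = min2(2, 2) = 2
  stage.gen = min2(2, 2) = 2
  lexer.gen = max2(2, 2) = 2
  tokens.gen = add(2, 2) = 4
  utils.gen = max2(2, 4) = 4
  config.gen = max2(4, 2) = 4

Propagation after the edit:
  driver.txt feeds no computation that the output demands — nothing is marked dirty and nothing runs.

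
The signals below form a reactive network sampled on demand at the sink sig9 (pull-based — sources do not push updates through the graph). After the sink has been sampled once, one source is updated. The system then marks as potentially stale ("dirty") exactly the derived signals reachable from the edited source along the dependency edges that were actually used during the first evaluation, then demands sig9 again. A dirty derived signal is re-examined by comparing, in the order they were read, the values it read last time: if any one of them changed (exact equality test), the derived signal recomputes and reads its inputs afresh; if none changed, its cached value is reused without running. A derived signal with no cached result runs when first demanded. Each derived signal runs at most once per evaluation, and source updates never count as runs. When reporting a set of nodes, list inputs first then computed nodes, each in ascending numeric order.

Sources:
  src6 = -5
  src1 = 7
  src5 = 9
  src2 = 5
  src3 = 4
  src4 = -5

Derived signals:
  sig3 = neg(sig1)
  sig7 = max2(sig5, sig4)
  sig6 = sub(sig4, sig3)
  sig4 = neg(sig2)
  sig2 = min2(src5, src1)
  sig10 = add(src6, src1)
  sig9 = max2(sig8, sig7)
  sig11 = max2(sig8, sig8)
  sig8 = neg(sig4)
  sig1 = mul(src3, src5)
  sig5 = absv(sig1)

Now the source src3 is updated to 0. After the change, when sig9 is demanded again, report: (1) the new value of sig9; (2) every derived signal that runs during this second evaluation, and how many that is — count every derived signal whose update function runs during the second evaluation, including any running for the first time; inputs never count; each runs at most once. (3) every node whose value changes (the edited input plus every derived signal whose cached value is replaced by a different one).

Initial pass — values computed on the first demand:
  sig1 = mul(4, 9) = 36
  sig2 = min2(9, 7) = 7
  sig4 = neg(7) = -7
  sig5 = absv(36) = 36
  sig7 = max2(36, -7) = 36
  sig8 = neg(-7) = 7
  sig9 = max2(7, 36) = 36

Second demand — change propagation:
  sig1: re-runs because src3 4->0; new result 0.
  sig5: re-runs because sig1 36->0; new result 0.
  sig7: re-runs because sig5 36->0; new result 0.
  sig9: re-runs because sig7 36->0; new result 7.

sig9 now evaluates to 7.
Run set: sig1, sig5, sig7, sig9 (4 run).
Changed values: src3, sig1, sig5, sig7, sig9.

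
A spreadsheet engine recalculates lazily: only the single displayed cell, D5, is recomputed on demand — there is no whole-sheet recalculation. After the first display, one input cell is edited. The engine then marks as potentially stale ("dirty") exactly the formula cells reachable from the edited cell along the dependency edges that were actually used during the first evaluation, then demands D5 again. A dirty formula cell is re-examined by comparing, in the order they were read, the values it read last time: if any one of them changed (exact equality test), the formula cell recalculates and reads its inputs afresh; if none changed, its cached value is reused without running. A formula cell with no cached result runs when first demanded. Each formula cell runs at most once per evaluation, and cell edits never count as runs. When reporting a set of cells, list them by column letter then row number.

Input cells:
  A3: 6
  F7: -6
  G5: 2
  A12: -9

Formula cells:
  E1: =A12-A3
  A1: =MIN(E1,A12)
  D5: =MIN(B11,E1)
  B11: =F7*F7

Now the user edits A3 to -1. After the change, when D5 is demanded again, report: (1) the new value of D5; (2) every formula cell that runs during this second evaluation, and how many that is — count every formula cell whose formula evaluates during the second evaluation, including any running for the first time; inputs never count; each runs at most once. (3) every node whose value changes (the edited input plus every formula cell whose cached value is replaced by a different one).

First evaluation (everything demanded from the output):
  B11 = -6 * -6 = 36
  E1 = -9 - 6 = -15
  D5 = MIN(36, -15) = -15

Propagation after the edit:
  E1: runs — A3 6->-1; result -8.
  D5: runs — E1 -15->-8; result -8.

New value of D5: -8.
Formula cells that run: D5, E1 — 2 in total.
Values that change: A3, D5, E1.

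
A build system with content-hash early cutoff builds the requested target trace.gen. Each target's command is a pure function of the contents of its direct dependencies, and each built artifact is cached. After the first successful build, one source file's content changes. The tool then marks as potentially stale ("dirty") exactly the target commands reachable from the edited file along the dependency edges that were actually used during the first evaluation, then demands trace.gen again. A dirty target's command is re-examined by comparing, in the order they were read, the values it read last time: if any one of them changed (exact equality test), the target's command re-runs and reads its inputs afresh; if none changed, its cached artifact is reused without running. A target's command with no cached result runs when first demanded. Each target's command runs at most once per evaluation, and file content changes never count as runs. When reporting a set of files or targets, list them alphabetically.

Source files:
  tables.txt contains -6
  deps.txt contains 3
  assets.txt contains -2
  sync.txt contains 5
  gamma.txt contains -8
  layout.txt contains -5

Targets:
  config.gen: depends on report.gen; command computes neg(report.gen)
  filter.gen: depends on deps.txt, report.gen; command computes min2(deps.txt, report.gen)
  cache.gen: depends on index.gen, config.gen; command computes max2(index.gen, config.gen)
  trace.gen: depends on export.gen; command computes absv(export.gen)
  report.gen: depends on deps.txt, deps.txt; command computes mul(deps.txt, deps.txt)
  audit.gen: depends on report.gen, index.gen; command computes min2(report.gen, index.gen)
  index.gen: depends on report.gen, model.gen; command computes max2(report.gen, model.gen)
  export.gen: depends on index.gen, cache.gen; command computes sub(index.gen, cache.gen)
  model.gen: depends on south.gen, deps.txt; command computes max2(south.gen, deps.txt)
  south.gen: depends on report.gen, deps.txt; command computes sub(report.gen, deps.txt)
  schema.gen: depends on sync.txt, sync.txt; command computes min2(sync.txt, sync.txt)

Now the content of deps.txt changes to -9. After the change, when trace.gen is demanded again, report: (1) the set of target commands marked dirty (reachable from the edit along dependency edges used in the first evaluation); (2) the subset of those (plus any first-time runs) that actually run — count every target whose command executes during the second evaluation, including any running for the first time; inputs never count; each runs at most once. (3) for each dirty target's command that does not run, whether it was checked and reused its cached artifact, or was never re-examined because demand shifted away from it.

First evaluation (everything demanded from the output):
  report.gen = mul(3, 3) = 9
  config.gen = neg(9) = -9
  south.gen = sub(9, 3) = 6
  model.gen = max2(6, 3) = 6
  index.gen = max2(9, 6) = 9
  cache.gen = max2(9, -9) = 9
  export.gen = sub(9, 9) = 0
  trace.gen = absv(0) = 0

Propagation after the edit:
  report.gen: runs — deps.txt 3->-9; deps.txt 3->-9; result 81.
  config.gen: runs — report.gen 9->81; result -81.
  south.gen: runs — report.gen 9->81; deps.txt 3->-9; result 90.
  model.gen: runs — south.gen 6->90; deps.txt 3->-9; result 90.
  index.gen: runs — report.gen 9->81; model.gen 6->90; result 90.
  cache.gen: runs — index.gen 9->90; config.gen -9->-81; result 90.
  export.gen: runs — index.gen 9->90; cache.gen 9->90; result 0 (same value as before).
  trace.gen: checked — values it read are unchanged (export.gen unchanged); reused cached 0 without running.

Key observation: the change is absorbed at export.gen — it re-runs but produces the same value, and the output's value is unchanged.

Marked dirty: cache.gen, config.gen, export.gen, index.gen, model.gen, report.gen, south.gen, trace.gen.
Target commands that run: cache.gen, config.gen, export.gen, index.gen, model.gen, report.gen, south.gen — 7 in total.
Checked but reused from cache: trace.gen.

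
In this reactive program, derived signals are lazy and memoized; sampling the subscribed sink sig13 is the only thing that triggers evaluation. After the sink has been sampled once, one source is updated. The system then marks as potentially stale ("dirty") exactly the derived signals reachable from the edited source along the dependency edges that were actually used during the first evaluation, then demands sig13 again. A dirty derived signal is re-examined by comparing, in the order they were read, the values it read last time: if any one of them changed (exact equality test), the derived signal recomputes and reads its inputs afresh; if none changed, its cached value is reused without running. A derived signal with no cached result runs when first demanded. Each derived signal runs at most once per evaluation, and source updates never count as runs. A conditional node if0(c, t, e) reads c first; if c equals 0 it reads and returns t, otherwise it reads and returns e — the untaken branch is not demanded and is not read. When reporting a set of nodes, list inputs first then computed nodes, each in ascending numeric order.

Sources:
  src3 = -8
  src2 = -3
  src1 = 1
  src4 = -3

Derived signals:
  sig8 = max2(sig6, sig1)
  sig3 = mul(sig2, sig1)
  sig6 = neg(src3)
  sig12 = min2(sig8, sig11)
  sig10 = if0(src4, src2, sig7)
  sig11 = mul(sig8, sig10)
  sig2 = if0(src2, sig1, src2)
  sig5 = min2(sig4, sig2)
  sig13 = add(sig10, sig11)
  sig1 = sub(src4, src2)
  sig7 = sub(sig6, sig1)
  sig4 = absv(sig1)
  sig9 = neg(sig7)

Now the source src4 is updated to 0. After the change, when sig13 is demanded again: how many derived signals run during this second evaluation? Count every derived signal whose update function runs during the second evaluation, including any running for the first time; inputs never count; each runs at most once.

5 derived signals run: sig1, sig8, sig10, sig11, sig13.
Note the branch switch — demand abandons sig7, which is never re-examined.

First demand of the output computes:
  sig1 = sub(-3, -3) = 0
  sig6 = neg(-8) = 8
  sig7 = sub(8, 0) = 8
  sig8 = max2(8, 0) = 8
  sig10 = if0(src4=-3 -> else branch sig7) = 8
  sig11 = mul(8, 8) = 64
  sig13 = add(8, 64) = 72

After the edit, cleaning proceeds:
  sig1: a read changed (src4 -3->0) — executes, giving 3.
  sig7: stays stale; no demand reaches it after the flip.
  sig8: a read changed (sig1 0->3) — executes, giving 8 — identical to its old value.
  sig10: a read changed (src4 -3->0) — executes, giving -3.
  sig11: a read changed (sig10 8->-3) — executes, giving -24.
  sig13: a read changed (sig10 8->-3; sig11 64->-24) — executes, giving -27.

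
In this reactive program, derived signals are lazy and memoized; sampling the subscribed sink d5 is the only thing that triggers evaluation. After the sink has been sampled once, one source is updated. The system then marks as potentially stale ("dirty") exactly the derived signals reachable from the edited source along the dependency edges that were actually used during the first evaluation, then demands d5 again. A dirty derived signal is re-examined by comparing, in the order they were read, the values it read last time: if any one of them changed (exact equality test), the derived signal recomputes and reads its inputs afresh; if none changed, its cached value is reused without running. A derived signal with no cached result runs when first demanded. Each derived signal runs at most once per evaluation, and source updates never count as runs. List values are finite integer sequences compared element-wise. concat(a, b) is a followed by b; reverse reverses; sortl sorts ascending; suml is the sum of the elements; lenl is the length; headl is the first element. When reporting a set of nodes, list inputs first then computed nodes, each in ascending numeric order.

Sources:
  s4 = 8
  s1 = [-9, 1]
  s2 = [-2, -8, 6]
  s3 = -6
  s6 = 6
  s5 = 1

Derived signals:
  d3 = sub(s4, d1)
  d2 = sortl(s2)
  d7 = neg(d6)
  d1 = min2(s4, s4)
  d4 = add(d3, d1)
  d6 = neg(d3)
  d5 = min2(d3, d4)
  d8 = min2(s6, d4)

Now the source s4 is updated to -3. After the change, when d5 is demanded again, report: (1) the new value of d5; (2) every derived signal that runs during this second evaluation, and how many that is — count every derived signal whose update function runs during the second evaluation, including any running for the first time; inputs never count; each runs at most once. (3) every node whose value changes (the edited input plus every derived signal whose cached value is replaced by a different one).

First demand of the output computes:
  d1 = min2(8, 8) = 8
  d3 = sub(8, 8) = 0
  d4 = add(0, 8) = 8
  d5 = min2(0, 8) = 0

After the edit, cleaning proceeds:
  d1: a read changed (s4 8->-3; s4 8->-3) — executes, giving -3.
  d3: a read changed (s4 8->-3; d1 8->-3) — executes, giving 0 — identical to its old value.
  d4: a read changed (d1 8->-3) — executes, giving -3.
  d5: a read changed (d4 8->-3) — executes, giving -3.

Demanding d5 again yields -3.
4 derived signals run: d1, d3, d4, d5.
The nodes whose values change: s4, d1, d4, d5.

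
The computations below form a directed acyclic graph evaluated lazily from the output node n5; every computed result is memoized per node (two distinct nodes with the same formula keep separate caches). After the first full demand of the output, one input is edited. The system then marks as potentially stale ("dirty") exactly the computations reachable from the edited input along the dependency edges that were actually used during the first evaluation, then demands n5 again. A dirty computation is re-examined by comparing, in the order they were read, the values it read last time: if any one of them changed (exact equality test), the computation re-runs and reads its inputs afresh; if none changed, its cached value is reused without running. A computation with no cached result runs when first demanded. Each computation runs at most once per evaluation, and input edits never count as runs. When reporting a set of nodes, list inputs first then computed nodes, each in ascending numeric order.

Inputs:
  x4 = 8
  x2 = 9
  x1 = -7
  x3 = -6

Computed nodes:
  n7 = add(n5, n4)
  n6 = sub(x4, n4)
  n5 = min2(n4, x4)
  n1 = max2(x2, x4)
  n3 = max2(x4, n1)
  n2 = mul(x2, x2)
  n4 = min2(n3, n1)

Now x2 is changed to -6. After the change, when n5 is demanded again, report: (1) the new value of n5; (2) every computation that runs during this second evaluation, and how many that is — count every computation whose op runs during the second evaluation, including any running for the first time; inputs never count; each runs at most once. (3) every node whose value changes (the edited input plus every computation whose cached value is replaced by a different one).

First demand of the output computes:
  n1 = max2(9, 8) = 9
  n3 = max2(8, 9) = 9
  n4 = min2(9, 9) = 9
  n5 = min2(9, 8) = 8

After the edit, cleaning proceeds:
  n1: a read changed (x2 9->-6) — executes, giving 8.
  n3: a read changed (n1 9->8) — executes, giving 8.
  n4: a read changed (n3 9->8; n1 9->8) — executes, giving 8.
  n5: a read changed (n4 9->8) — executes, giving 8 — identical to its old value.

Demanding n5 again yields 8.
4 computations run: n1, n3, n4, n5.
The nodes whose values change: x2, n1, n3, n4.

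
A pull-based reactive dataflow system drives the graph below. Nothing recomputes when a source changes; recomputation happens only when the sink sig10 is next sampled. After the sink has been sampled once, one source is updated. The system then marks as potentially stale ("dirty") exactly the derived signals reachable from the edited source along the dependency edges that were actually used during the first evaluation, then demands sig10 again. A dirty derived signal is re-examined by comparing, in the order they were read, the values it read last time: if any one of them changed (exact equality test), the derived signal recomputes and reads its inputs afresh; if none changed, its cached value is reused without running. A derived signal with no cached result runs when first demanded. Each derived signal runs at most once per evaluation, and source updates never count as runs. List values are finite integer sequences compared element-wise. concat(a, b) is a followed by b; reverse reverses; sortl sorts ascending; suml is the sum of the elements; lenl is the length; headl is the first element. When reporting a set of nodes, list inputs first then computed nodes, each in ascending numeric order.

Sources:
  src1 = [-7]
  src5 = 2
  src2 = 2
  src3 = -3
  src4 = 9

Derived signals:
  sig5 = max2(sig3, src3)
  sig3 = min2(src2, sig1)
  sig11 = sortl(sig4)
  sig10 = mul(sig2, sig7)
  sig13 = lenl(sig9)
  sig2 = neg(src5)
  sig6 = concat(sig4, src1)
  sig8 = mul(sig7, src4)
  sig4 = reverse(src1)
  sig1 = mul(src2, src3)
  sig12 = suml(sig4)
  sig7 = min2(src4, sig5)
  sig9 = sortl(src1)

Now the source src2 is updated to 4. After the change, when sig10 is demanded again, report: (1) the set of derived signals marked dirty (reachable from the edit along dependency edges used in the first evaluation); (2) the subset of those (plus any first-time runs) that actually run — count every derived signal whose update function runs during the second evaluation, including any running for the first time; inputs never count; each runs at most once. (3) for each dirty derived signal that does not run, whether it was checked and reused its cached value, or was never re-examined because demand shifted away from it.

Marked dirty: sig1, sig3, sig5, sig7, sig10.
Derived signals that run: sig1, sig3, sig5 — 3 in total.
Checked but reused from cache: sig7, sig10.
Key observation: the change is absorbed at sig5 — it re-runs but produces the same value, and the output's value is unchanged.

First evaluation (everything demanded from the output):
  sig1 = mul(2, -3) = -6
  sig2 = neg(2) = -2
  sig3 = min2(2, -6) = -6
  sig5 = max2(-6, -3) = -3
  sig7 = min2(9, -3) = -3
  sig10 = mul(-2, -3) = 6

Propagation after the edit:
  sig1: runs — src2 2->4; result -12.
  sig3: runs — src2 2->4; sig1 -6->-12; result -12.
  sig5: runs — sig3 -6->-12; result -3 (same value as before).
  sig7: checked — values it read are unchanged (src4 unchanged, sig5 unchanged); reused cached -3 without running.
  sig10: checked — values it read are unchanged (sig2 unchanged, sig7 unchanged); reused cached 6 without running.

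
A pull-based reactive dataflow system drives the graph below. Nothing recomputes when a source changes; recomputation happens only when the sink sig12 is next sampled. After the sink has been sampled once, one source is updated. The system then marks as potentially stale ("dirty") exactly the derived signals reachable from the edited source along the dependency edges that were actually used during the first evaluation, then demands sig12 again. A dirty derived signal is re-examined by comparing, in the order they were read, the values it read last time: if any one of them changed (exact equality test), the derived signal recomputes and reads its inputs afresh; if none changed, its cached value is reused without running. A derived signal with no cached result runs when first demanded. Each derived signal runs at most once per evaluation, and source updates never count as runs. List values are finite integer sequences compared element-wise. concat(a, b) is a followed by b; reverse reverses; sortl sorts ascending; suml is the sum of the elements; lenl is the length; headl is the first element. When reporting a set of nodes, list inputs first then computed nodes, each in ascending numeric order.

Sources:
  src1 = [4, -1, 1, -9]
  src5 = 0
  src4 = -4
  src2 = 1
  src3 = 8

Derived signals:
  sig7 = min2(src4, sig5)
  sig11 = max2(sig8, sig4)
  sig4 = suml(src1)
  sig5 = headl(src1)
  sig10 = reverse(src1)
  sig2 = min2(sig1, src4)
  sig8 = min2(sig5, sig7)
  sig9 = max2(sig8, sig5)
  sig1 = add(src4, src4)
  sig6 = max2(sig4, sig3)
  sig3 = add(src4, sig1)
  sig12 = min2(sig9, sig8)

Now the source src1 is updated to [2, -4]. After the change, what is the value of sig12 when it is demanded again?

First evaluation (everything demanded from the output):
  sig5 = headl([4, -1, 1, -9]) = 4
  sig7 = min2(-4, 4) = -4
  sig8 = min2(4, -4) = -4
  sig9 = max2(-4, 4) = 4
  sig12 = min2(4, -4) = -4

Propagation after the edit:
  sig5: runs — src1 [4, -1, 1, -9]->[2, -4]; result 2.
  sig7: runs — sig5 4->2; result -4 (same value as before).
  sig8: runs — sig5 4->2; result -4 (same value as before).
  sig9: runs — sig5 4->2; result 2.
  sig12: runs — sig9 4->2; result -4 (same value as before).

New value of sig12: -4.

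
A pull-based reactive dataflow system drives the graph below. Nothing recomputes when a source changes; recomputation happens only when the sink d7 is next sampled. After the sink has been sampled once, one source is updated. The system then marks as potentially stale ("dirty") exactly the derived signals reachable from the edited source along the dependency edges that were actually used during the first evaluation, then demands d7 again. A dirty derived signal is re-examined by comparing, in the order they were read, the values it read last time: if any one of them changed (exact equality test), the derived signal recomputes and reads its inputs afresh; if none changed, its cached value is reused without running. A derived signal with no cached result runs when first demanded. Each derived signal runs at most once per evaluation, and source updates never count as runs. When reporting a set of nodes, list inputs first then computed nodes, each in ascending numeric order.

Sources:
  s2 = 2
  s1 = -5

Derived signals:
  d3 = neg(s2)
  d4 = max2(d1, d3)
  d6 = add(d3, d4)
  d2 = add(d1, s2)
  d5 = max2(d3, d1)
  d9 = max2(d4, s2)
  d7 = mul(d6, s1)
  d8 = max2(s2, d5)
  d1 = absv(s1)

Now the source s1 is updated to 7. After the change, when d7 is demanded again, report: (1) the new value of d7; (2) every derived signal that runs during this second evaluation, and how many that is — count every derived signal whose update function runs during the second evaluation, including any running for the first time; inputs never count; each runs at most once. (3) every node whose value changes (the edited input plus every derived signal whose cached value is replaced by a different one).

First evaluation (everything demanded from the output):
  d1 = absv(-5) = 5
  d3 = neg(2) = -2
  d4 = max2(5, -2) = 5
  d6 = add(-2, 5) = 3
  d7 = mul(3, -5) = -15

Propagation after the edit:
  d1: runs — s1 -5->7; result 7.
  d4: runs — d1 5->7; result 7.
  d6: runs — d4 5->7; result 5.
  d7: runs — d6 3->5; s1 -5->7; result 35.

New value of d7: 35.
Derived signals that run: d1, d4, d6, d7 — 4 in total.
Values that change: s1, d1, d4, d6, d7.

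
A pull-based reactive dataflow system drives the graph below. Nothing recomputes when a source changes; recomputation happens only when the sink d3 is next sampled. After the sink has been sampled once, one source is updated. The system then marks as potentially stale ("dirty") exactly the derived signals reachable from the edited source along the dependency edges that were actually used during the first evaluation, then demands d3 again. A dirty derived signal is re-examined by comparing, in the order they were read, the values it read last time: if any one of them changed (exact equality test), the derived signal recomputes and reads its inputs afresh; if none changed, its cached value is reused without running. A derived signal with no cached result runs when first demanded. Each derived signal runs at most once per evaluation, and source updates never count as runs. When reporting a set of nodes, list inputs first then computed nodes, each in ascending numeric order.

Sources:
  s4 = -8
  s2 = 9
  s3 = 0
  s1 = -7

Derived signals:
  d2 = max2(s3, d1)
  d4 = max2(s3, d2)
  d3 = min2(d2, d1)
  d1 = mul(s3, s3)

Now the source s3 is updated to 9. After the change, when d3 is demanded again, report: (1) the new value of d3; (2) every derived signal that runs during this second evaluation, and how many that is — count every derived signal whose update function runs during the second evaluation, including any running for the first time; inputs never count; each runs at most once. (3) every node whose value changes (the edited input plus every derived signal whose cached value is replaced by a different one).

First evaluation (everything demanded from the output):
  d1 = mul(0, 0) = 0
  d2 = max2(0, 0) = 0
  d3 = min2(0, 0) = 0

Propagation after the edit:
  d1: runs — s3 0->9; s3 0->9; result 81.
  d2: runs — s3 0->9; d1 0->81; result 81.
  d3: runs — d2 0->81; d1 0->81; result 81.

New value of d3: 81.
Derived signals that run: d1, d2, d3 — 3 in total.
Values that change: s3, d1, d2, d3.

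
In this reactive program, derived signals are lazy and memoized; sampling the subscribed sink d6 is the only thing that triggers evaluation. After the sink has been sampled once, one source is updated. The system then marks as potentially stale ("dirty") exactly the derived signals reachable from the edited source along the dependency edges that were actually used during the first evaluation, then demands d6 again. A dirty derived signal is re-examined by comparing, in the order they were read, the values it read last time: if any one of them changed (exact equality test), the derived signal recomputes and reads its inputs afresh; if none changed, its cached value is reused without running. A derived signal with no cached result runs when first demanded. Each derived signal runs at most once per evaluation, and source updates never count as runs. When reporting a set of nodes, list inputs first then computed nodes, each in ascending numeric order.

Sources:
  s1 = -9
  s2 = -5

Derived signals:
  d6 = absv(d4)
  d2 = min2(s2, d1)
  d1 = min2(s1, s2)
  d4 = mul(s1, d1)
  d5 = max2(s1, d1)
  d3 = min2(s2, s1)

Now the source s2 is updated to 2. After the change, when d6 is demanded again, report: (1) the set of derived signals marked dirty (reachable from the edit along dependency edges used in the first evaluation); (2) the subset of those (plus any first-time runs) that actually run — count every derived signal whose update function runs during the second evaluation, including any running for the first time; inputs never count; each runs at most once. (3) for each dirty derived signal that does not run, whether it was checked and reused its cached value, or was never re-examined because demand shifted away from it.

The edit dirties: d1, d4, d6.
1 derived signals run: d1.
Cache hits after checking: d4, d6.
Note the absorption at d1: it re-runs yet its value is the same, leaving the output's value untouched.

First demand of the output computes:
  d1 = min2(-9, -5) = -9
  d4 = mul(-9, -9) = 81
  d6 = absv(81) = 81

After the edit, cleaning proceeds:
  d1: a read changed (s2 -5->2) — executes, giving -9 — identical to its old value.
  d4: dirty, but its reads are unchanged (s1 unchanged, d1 unchanged); cached 81 stands.
  d6: dirty, but its reads are unchanged (d4 unchanged); cached 81 stands.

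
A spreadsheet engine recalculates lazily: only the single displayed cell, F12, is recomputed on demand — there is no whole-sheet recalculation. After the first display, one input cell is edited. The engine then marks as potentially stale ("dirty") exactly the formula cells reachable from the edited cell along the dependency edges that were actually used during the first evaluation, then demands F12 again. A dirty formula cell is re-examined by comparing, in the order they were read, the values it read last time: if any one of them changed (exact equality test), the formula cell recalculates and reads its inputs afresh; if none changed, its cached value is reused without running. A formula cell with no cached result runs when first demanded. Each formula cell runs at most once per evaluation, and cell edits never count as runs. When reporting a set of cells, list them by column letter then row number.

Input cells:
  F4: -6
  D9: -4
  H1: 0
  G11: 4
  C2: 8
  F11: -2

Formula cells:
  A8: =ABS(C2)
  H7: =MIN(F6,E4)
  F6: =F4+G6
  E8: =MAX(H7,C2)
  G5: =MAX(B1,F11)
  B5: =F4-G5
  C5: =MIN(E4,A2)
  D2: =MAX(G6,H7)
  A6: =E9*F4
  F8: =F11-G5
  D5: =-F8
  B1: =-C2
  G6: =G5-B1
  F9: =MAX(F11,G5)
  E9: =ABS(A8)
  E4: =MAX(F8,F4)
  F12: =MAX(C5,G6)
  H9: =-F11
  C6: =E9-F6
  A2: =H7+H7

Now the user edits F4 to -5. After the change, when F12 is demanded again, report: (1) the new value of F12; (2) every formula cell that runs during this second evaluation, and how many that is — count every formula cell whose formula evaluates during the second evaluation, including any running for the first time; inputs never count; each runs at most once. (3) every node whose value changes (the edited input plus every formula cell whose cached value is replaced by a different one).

New value of F12: 6.
Formula cells that run: E4, F6, H7 — 3 in total.
Values that change: F4, F6.
Key observation: the cutoff stops propagation at A2 — its inputs' values are unchanged, so it reuses its cache.

First evaluation (everything demanded from the output):
  B1 = -(8) = -8
  G5 = MAX(-8, -2) = -2
  F8 = -2 - -2 = 0
  E4 = MAX(0, -6) = 0
  G6 = -2 - -8 = 6
  F6 = -6 + 6 = 0
  H7 = MIN(0, 0) = 0
  A2 = 0 + 0 = 0
  C5 = MIN(0, 0) = 0
  F12 = MAX(0, 6) = 6

Propagation after the edit:
  E4: runs — F4 -6->-5; result 0 (same value as before).
  F6: runs — F4 -6->-5; result 1.
  H7: runs — F6 0->1; result 0 (same value as before).
  A2: checked — values it read are unchanged (H7 unchanged, H7 unchanged); reused cached 0 without running.
  C5: checked — values it read are unchanged (E4 unchanged, A2 unchanged); reused cached 0 without running.
  F12: checked — values it read are unchanged (C5 unchanged, G6 unchanged); reused cached 6 without running.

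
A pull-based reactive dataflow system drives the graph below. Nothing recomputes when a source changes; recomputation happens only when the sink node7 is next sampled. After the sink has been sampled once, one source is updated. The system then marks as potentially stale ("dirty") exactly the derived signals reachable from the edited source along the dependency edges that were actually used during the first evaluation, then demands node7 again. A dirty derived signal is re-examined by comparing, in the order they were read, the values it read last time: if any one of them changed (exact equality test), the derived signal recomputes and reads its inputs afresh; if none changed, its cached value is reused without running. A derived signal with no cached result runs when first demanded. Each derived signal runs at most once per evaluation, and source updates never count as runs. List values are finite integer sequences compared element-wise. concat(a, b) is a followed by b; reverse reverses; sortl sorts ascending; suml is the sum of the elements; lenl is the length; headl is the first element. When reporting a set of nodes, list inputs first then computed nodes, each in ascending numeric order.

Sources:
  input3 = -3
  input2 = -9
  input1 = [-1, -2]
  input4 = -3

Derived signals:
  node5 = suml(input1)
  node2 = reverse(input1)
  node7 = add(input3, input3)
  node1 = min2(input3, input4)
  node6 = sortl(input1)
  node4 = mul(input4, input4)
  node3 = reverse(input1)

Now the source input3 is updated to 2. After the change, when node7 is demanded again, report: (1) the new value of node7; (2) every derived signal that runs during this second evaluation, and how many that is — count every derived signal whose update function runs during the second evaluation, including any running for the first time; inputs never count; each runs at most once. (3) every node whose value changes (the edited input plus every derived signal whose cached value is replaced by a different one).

First evaluation (everything demanded from the output):
  node7 = add(-3, -3) = -6

Propagation after the edit:
  node7: runs — input3 -3->2; input3 -3->2; result 4.

New value of node7: 4.
Derived signals that run: node7 — 1 in total.
Values that change: input3, node7.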